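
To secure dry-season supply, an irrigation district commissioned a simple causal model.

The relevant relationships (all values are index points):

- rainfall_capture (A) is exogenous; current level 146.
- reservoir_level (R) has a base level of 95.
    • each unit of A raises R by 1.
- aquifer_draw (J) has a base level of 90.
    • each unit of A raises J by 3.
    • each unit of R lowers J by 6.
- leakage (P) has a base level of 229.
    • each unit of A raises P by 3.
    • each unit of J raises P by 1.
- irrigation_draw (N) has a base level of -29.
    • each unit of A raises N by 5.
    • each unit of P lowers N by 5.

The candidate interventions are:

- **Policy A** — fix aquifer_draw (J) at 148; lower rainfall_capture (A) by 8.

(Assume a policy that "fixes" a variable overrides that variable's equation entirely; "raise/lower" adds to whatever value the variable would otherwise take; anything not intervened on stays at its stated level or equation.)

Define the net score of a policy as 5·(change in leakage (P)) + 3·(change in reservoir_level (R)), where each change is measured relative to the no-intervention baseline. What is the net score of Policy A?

5186

Baseline:
  A = 146
  R = 95 + 146 = 241
  J = 90 + 3·146 − 6·241 = -918
  P = 229 + 3·146 + (-918) = -251
Policy A (J := 148, A − 8):
  A = 146 − 8 = 138
  R = 95 + 138 = 233
  J = 148
  P = 229 + 3·138 + 148 = 791
ΔP = 791 − (-251) = 1042; ΔR = 233 − 241 = -8
Score = 5·1042 + 3·(-8) = 5186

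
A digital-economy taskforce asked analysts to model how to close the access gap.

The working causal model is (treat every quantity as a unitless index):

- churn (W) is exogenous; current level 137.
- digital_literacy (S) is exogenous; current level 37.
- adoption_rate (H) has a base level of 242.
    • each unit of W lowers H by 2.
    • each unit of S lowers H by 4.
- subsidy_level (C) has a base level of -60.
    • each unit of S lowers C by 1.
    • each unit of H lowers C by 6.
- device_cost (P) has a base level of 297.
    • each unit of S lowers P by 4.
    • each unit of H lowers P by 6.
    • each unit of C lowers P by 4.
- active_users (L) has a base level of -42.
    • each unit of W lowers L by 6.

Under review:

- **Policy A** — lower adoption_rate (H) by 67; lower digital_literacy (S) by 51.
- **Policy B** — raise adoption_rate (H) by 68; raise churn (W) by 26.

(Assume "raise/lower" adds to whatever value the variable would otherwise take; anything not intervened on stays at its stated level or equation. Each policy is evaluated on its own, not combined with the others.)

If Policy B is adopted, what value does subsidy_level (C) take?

887

Policy B (H + 68, W + 26):
  W = 137 + 26 = 163
  S = 37
  H = 242 − 2·163 − 4·37 (+68 from intervention) = -164
  C = -60 − 37 − 6·(-164) = 887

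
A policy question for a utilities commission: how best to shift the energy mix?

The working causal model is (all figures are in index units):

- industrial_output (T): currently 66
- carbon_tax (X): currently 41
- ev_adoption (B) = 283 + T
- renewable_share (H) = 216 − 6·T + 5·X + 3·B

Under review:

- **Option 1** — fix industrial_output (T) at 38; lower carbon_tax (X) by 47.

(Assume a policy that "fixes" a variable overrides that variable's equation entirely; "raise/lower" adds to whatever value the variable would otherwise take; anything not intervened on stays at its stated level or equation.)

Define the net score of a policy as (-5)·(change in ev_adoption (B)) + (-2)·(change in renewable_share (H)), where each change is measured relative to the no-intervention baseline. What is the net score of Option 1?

442

Baseline:
  T = 66
  X = 41
  B = 283 + 66 = 349
  H = 216 − 6·66 + 5·41 + 3·349 = 1072
Option 1 (T := 38, X − 47):
  T = 38
  X = 41 − 47 = -6
  B = 283 + 38 = 321
  H = 216 − 6·38 + 5·(-6) + 3·321 = 921
ΔB = 321 − 349 = -28; ΔH = 921 − 1072 = -151
Score = (-5)·(-28) + (-2)·(-151) = 442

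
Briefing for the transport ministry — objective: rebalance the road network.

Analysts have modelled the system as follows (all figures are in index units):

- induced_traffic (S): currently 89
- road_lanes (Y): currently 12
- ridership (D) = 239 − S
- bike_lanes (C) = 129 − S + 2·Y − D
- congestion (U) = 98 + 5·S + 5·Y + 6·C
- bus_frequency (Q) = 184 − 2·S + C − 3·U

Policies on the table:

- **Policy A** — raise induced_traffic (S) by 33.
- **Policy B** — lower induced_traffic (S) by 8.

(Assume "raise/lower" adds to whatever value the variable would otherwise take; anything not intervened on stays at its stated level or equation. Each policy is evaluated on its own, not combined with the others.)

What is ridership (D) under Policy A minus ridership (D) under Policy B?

Policy A (S + 33):
  S = 89 + 33 = 122
  D = 239 − 122 = 117
Policy B (S − 8):
  S = 89 − 8 = 81
  D = 239 − 81 = 158
D: 117 − 158 = -41

-41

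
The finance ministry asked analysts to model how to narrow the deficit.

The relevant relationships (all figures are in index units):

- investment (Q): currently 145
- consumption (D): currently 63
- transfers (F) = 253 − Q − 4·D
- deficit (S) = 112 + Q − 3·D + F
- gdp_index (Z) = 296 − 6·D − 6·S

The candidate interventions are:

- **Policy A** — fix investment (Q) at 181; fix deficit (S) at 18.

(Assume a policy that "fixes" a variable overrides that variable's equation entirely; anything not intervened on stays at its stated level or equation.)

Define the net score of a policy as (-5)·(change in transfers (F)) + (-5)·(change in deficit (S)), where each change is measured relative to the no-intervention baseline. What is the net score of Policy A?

-290

Baseline:
  Q = 145
  D = 63
  F = 253 − 145 − 4·63 = -144
  S = 112 + 145 − 3·63 + (-144) = -76
Policy A (Q := 181, S := 18):
  Q = 181
  D = 63
  F = 253 − 181 − 4·63 = -180
  S = 18
ΔF = -180 − (-144) = -36; ΔS = 18 − (-76) = 94
Score = (-5)·(-36) + (-5)·94 = -290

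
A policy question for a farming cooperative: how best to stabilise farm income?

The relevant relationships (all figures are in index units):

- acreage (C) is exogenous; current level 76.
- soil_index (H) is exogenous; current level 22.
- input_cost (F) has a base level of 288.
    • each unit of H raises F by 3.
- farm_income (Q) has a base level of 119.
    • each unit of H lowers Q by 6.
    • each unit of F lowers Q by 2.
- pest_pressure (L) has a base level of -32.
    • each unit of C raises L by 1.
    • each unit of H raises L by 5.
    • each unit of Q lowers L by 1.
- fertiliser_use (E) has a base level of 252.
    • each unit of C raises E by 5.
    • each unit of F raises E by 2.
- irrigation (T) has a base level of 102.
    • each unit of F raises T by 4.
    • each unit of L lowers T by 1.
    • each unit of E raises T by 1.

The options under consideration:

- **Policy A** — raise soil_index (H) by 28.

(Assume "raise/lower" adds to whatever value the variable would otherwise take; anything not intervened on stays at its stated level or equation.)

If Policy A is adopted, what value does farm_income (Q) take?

-1057

Policy A (H + 28):
  H = 22 + 28 = 50
  F = 288 + 3·50 = 438
  Q = 119 − 6·50 − 2·438 = -1057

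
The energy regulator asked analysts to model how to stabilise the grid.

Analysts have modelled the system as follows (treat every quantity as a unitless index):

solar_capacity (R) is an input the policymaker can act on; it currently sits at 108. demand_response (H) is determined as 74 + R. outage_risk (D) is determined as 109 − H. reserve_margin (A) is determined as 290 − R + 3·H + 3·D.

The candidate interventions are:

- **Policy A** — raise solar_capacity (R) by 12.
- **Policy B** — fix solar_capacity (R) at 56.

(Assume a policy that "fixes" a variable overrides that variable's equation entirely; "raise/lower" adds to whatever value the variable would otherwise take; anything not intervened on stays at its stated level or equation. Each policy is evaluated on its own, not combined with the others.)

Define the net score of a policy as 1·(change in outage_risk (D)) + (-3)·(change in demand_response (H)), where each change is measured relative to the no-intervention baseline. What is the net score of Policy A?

Baseline:
  R = 108
  H = 74 + 108 = 182
  D = 109 − 182 = -73
Policy A (R + 12):
  R = 108 + 12 = 120
  H = 74 + 120 = 194
  D = 109 − 194 = -85
ΔD = -85 − (-73) = -12; ΔH = 194 − 182 = 12
Score = 1·(-12) + (-3)·12 = -48

-48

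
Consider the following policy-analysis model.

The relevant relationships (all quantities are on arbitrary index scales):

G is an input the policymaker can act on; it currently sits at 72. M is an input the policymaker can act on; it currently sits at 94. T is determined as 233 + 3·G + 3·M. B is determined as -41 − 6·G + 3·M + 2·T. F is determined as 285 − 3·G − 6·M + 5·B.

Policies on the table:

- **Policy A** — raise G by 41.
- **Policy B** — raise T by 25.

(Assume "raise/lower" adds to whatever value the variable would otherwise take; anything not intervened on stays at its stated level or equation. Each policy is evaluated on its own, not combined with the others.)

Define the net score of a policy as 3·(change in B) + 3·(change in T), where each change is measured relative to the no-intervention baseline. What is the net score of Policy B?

Baseline:
  G = 72
  M = 94
  T = 233 + 3·72 + 3·94 = 731
  B = -41 − 6·72 + 3·94 + 2·731 = 1271
Policy B (T + 25):
  G = 72
  M = 94
  T = 233 + 3·72 + 3·94 (+25 from intervention) = 756
  B = -41 − 6·72 + 3·94 + 2·756 = 1321
ΔB = 1321 − 1271 = 50; ΔT = 756 − 731 = 25
Score = 3·50 + 3·25 = 225

225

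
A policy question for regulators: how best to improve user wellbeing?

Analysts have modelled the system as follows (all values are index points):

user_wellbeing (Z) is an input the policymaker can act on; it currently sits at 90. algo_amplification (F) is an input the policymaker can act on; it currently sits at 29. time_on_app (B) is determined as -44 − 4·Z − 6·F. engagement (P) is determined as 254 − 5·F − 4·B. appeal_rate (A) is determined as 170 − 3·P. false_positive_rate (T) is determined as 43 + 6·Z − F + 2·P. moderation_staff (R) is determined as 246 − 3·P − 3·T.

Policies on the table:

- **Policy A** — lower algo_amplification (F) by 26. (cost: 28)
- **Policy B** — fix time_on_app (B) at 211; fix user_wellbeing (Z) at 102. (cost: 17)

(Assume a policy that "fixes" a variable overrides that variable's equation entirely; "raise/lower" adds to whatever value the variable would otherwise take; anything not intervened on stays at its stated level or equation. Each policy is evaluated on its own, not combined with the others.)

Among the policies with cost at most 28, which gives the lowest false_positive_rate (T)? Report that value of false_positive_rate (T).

-844

Policy A (F − 26):
  Z = 90
  F = 29 − 26 = 3
  B = -44 − 4·90 − 6·3 = -422
  P = 254 − 5·3 − 4·(-422) = 1927
  T = 43 + 6·90 − 3 + 2·1927 = 4434
Policy B (B := 211, Z := 102):
  Z = 102
  F = 29
  B = 211
  P = 254 − 5·29 − 4·211 = -735
  T = 43 + 6·102 − 29 + 2·(-735) = -844
Comparing — Policy A: T=4434, Policy B: T=-844. Lowest is -844 (Policy B).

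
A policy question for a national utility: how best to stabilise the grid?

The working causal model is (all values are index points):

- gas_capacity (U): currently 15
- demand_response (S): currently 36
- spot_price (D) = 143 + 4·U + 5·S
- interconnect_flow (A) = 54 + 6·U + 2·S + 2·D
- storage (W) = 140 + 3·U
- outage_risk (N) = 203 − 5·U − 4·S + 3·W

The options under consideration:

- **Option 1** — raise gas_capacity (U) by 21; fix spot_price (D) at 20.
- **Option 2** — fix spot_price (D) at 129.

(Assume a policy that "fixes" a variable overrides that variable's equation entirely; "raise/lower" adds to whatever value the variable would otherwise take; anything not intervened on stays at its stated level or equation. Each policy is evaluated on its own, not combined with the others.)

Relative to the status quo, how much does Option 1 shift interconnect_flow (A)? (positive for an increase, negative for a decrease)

Baseline:
  U = 15
  S = 36
  D = 143 + 4·15 + 5·36 = 383
  A = 54 + 6·15 + 2·36 + 2·383 = 982
Option 1 (U + 21, D := 20):
  U = 15 + 21 = 36
  S = 36
  D = 20
  A = 54 + 6·36 + 2·36 + 2·20 = 382
Change in A: 382 − 982 = -600

-600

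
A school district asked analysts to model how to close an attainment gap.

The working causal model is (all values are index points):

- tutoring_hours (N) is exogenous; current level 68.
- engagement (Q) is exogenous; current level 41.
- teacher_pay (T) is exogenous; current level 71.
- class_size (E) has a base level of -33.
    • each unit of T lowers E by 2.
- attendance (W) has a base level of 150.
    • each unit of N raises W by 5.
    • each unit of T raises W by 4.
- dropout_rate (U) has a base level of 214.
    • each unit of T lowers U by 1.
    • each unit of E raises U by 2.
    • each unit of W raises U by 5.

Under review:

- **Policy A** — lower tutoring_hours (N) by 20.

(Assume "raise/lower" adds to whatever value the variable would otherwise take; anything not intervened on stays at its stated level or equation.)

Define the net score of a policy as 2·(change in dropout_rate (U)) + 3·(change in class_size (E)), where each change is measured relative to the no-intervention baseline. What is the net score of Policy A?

Baseline:
  N = 68
  T = 71
  E = -33 − 2·71 = -175
  W = 150 + 5·68 + 4·71 = 774
  U = 214 − 71 + 2·(-175) + 5·774 = 3663
Policy A (N − 20):
  N = 68 − 20 = 48
  T = 71
  E = -33 − 2·71 = -175
  W = 150 + 5·48 + 4·71 = 674
  U = 214 − 71 + 2·(-175) + 5·674 = 3163
ΔU = 3163 − 3663 = -500; ΔE = -175 − (-175) = 0
Score = 2·(-500) + 3·0 = -1000

-1000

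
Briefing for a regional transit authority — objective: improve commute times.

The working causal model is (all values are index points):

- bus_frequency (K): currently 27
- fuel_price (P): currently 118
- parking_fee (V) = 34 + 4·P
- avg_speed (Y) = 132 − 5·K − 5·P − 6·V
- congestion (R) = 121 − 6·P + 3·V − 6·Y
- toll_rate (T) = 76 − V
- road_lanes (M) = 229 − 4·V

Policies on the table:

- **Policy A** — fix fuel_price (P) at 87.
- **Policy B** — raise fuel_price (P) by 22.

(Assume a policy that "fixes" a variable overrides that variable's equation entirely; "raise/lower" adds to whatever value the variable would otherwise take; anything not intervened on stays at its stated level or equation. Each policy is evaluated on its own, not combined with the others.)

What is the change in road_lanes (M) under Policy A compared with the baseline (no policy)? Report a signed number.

496

Baseline:
  P = 118
  V = 34 + 4·118 = 506
  M = 229 − 4·506 = -1795
Policy A (P := 87):
  P = 87
  V = 34 + 4·87 = 382
  M = 229 − 4·382 = -1299
Change in M: -1299 − (-1795) = 496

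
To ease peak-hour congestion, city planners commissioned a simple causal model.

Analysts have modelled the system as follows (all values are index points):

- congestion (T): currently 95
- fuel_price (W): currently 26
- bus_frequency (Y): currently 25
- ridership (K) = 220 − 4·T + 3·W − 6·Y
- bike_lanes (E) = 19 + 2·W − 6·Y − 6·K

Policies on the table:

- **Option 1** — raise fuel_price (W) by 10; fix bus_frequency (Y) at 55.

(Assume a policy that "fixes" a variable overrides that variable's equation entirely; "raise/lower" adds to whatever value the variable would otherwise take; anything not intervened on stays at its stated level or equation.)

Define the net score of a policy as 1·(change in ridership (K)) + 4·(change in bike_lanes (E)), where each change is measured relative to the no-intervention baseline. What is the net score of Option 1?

Baseline:
  T = 95
  W = 26
  Y = 25
  K = 220 − 4·95 + 3·26 − 6·25 = -232
  E = 19 + 2·26 − 6·25 − 6·(-232) = 1313
Option 1 (W + 10, Y := 55):
  T = 95
  W = 26 + 10 = 36
  Y = 55
  K = 220 − 4·95 + 3·36 − 6·55 = -382
  E = 19 + 2·36 − 6·55 − 6·(-382) = 2053
ΔK = -382 − (-232) = -150; ΔE = 2053 − 1313 = 740
Score = 1·(-150) + 4·740 = 2810

2810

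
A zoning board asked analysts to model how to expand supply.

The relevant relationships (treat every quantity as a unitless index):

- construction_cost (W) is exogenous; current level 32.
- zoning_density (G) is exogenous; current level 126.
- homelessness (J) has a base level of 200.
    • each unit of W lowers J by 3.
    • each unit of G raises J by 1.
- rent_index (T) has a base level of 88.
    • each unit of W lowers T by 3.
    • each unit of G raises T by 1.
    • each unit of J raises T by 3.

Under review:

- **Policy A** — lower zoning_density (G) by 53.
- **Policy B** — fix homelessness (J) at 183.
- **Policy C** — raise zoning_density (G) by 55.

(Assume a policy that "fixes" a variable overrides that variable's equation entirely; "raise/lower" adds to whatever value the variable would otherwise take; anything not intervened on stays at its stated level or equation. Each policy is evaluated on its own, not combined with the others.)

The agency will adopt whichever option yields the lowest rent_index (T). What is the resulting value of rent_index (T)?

596

Policy A (G − 53):
  W = 32
  G = 126 − 53 = 73
  J = 200 − 3·32 + 73 = 177
  T = 88 − 3·32 + 73 + 3·177 = 596
Policy B (J := 183):
  W = 32
  G = 126
  J = 183
  T = 88 − 3·32 + 126 + 3·183 = 667
Policy C (G + 55):
  W = 32
  G = 126 + 55 = 181
  J = 200 − 3·32 + 181 = 285
  T = 88 − 3·32 + 181 + 3·285 = 1028
Comparing — Policy A: T=596, Policy B: T=667, Policy C: T=1028. Lowest is 596 (Policy A).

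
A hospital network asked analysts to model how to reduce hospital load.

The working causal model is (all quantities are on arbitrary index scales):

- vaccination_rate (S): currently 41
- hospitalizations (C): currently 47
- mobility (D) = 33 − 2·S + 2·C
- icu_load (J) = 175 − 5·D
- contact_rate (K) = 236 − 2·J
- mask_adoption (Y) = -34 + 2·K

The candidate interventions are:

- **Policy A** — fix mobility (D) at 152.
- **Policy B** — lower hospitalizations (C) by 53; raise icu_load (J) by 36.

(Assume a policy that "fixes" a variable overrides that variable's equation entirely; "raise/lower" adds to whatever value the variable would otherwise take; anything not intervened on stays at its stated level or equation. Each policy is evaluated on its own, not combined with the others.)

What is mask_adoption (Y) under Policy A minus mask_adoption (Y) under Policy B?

4404

Policy A (D := 152):
  S = 41
  C = 47
  D = 152
  J = 175 − 5·152 = -585
  K = 236 − 2·(-585) = 1406
  Y = -34 + 2·1406 = 2778
Policy B (C − 53, J + 36):
  S = 41
  C = 47 − 53 = -6
  D = 33 − 2·41 + 2·(-6) = -61
  J = 175 − 5·(-61) (+36 from intervention) = 516
  K = 236 − 2·516 = -796
  Y = -34 + 2·(-796) = -1626
Y: 2778 − (-1626) = 4404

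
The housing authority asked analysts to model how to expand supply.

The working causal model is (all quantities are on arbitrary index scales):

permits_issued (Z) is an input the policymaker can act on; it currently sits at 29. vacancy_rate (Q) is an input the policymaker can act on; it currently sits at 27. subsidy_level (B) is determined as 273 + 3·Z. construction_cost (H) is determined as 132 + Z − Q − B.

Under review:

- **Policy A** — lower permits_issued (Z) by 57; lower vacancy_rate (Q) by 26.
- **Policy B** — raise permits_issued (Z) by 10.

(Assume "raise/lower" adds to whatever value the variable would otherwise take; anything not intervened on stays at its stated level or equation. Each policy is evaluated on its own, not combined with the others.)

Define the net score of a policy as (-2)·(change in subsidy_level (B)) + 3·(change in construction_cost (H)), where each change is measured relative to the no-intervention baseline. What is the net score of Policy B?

-120

Baseline:
  Z = 29
  Q = 27
  B = 273 + 3·29 = 360
  H = 132 + 29 − 27 − 360 = -226
Policy B (Z + 10):
  Z = 29 + 10 = 39
  Q = 27
  B = 273 + 3·39 = 390
  H = 132 + 39 − 27 − 390 = -246
ΔB = 390 − 360 = 30; ΔH = -246 − (-226) = -20
Score = (-2)·30 + 3·(-20) = -120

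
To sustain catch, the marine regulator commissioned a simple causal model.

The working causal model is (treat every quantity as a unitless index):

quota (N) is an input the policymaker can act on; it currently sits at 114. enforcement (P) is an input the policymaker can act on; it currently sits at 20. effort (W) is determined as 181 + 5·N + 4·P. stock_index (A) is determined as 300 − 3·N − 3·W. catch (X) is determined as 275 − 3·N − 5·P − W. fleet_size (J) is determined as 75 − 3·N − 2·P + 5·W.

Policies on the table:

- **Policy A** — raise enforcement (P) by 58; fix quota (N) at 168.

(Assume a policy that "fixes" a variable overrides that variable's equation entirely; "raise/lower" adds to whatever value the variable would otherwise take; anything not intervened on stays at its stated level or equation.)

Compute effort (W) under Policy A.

Policy A (P + 58, N := 168):
  N = 168
  P = 20 + 58 = 78
  W = 181 + 5·168 + 4·78 = 1333

1333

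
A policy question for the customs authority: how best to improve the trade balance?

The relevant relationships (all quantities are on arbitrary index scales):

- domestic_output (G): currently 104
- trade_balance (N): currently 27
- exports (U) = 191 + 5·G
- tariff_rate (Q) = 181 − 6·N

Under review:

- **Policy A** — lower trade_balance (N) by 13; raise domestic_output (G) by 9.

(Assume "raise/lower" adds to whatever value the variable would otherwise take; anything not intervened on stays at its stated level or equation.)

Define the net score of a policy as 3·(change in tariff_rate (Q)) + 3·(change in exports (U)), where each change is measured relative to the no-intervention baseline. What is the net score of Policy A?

369

Baseline:
  G = 104
  N = 27
  U = 191 + 5·104 = 711
  Q = 181 − 6·27 = 19
Policy A (N − 13, G + 9):
  G = 104 + 9 = 113
  N = 27 − 13 = 14
  U = 191 + 5·113 = 756
  Q = 181 − 6·14 = 97
ΔQ = 97 − 19 = 78; ΔU = 756 − 711 = 45
Score = 3·78 + 3·45 = 369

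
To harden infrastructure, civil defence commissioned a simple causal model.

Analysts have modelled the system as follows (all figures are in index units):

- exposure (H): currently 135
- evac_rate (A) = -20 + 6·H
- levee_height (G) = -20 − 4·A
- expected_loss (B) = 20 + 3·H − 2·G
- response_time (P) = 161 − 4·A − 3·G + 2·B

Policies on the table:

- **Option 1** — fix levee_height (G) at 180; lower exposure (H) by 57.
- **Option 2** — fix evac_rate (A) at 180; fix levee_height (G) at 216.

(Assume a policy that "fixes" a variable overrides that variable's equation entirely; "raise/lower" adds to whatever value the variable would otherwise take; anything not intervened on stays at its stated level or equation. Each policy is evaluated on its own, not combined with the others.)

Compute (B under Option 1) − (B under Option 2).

-99

Option 1 (G := 180, H − 57):
  H = 135 − 57 = 78
  A = -20 + 6·78 = 448
  G = 180
  B = 20 + 3·78 − 2·180 = -106
Option 2 (A := 180, G := 216):
  H = 135
  A = 180
  G = 216
  B = 20 + 3·135 − 2·216 = -7
B: -106 − (-7) = -99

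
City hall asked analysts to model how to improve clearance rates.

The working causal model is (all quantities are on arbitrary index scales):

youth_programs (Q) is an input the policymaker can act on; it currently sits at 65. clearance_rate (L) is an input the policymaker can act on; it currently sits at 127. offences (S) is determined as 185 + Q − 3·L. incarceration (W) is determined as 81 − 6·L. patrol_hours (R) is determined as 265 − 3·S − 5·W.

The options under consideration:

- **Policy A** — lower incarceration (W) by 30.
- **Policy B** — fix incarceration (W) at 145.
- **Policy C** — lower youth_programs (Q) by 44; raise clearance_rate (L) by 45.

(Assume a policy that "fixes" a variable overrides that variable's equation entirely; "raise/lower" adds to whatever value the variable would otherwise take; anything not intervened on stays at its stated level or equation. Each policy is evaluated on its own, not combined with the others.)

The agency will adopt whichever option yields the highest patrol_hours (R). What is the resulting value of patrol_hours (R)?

5950

Policy A (W − 30):
  Q = 65
  L = 127
  S = 185 + 65 − 3·127 = -131
  W = 81 − 6·127 (−30 from intervention) = -711
  R = 265 − 3·(-131) − 5·(-711) = 4213
Policy B (W := 145):
  Q = 65
  L = 127
  S = 185 + 65 − 3·127 = -131
  W = 145
  R = 265 − 3·(-131) − 5·145 = -67
Policy C (Q − 44, L + 45):
  Q = 65 − 44 = 21
  L = 127 + 45 = 172
  S = 185 + 21 − 3·172 = -310
  W = 81 − 6·172 = -951
  R = 265 − 3·(-310) − 5·(-951) = 5950
Comparing — Policy A: R=4213, Policy B: R=-67, Policy C: R=5950. Highest is 5950 (Policy C).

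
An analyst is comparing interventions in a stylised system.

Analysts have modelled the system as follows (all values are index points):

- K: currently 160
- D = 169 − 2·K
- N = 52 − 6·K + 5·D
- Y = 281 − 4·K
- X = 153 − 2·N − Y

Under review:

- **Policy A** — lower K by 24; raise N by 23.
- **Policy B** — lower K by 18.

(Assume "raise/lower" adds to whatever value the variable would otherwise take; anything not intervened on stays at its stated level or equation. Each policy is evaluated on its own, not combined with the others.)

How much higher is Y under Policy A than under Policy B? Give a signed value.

24

Policy A (K − 24, N + 23):
  K = 160 − 24 = 136
  Y = 281 − 4·136 = -263
Policy B (K − 18):
  K = 160 − 18 = 142
  Y = 281 − 4·142 = -287
Y: -263 − (-287) = 24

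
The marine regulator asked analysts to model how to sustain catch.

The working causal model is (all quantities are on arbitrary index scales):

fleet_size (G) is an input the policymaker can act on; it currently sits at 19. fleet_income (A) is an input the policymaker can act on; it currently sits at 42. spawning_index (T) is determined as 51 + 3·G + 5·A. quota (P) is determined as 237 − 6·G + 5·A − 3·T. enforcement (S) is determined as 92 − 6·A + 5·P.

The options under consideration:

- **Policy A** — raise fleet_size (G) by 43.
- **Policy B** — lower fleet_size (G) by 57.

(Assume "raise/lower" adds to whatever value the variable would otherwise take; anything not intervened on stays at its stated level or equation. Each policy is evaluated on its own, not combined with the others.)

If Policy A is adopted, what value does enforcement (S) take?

-6490

Policy A (G + 43):
  G = 19 + 43 = 62
  A = 42
  T = 51 + 3·62 + 5·42 = 447
  P = 237 − 6·62 + 5·42 − 3·447 = -1266
  S = 92 − 6·42 + 5·(-1266) = -6490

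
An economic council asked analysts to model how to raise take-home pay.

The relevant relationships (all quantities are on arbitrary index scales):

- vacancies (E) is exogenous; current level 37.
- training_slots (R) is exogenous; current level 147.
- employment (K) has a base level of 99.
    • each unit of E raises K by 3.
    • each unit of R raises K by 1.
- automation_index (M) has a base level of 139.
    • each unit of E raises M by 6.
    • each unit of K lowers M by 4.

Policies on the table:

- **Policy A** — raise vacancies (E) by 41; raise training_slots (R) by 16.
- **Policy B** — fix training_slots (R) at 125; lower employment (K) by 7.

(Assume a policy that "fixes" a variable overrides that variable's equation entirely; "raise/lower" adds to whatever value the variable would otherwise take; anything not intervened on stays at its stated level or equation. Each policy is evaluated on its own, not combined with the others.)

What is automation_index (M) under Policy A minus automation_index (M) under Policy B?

-426

Policy A (E + 41, R + 16):
  E = 37 + 41 = 78
  R = 147 + 16 = 163
  K = 99 + 3·78 + 163 = 496
  M = 139 + 6·78 − 4·496 = -1377
Policy B (R := 125, K − 7):
  E = 37
  R = 125
  K = 99 + 3·37 + 125 (−7 from intervention) = 328
  M = 139 + 6·37 − 4·328 = -951
M: -1377 − (-951) = -426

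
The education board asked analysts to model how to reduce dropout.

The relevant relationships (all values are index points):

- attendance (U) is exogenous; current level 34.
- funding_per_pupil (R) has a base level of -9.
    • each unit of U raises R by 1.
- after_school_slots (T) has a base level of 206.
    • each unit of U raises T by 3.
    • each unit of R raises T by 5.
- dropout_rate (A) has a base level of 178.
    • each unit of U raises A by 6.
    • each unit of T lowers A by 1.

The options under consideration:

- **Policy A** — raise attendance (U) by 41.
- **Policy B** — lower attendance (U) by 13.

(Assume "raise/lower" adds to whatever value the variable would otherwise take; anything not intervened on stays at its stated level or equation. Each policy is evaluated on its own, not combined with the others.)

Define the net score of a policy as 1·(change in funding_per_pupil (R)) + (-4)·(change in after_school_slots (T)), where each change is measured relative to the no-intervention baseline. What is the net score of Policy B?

403

Baseline:
  U = 34
  R = -9 + 34 = 25
  T = 206 + 3·34 + 5·25 = 433
Policy B (U − 13):
  U = 34 − 13 = 21
  R = -9 + 21 = 12
  T = 206 + 3·21 + 5·12 = 329
ΔR = 12 − 25 = -13; ΔT = 329 − 433 = -104
Score = 1·(-13) + (-4)·(-104) = 403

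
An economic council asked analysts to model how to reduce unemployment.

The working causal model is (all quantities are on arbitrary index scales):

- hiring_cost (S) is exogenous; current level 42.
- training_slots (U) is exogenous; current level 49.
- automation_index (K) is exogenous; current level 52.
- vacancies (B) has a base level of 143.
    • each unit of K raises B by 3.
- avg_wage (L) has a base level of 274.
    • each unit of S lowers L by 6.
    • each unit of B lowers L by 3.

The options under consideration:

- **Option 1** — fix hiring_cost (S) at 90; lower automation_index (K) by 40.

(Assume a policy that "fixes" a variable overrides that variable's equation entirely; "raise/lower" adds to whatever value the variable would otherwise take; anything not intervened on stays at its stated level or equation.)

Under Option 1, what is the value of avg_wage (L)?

Option 1 (S := 90, K − 40):
  S = 90
  K = 52 − 40 = 12
  B = 143 + 3·12 = 179
  L = 274 − 6·90 − 3·179 = -803

-803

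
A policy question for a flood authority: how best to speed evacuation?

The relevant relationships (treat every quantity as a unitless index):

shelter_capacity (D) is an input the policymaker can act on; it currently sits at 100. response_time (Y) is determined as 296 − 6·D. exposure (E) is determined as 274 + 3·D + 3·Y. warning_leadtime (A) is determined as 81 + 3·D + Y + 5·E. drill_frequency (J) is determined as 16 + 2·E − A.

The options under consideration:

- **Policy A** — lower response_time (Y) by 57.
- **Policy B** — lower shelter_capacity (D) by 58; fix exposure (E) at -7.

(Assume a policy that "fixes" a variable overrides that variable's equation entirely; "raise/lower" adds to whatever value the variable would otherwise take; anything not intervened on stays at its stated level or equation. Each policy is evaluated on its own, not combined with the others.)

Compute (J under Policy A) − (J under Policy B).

Policy A (Y − 57):
  D = 100
  Y = 296 − 6·100 (−57 from intervention) = -361
  E = 274 + 3·100 + 3·(-361) = -509
  A = 81 + 3·100 + (-361) + 5·(-509) = -2525
  J = 16 + 2·(-509) − (-2525) = 1523
Policy B (D − 58, E := -7):
  D = 100 − 58 = 42
  Y = 296 − 6·42 = 44
  E = -7
  A = 81 + 3·42 + 44 + 5·(-7) = 216
  J = 16 + 2·(-7) − 216 = -214
J: 1523 − (-214) = 1737

1737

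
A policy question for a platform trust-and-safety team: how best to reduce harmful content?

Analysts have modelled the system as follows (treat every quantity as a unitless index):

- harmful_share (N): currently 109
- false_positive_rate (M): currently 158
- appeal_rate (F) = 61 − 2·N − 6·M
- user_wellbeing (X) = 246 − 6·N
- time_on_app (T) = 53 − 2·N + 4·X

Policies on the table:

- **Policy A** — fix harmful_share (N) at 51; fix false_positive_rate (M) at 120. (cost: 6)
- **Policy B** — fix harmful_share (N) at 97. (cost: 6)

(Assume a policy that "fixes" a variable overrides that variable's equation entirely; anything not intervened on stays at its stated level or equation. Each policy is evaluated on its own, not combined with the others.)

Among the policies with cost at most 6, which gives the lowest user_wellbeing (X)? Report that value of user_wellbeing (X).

Policy A (N := 51, M := 120):
  N = 51
  X = 246 − 6·51 = -60
Policy B (N := 97):
  N = 97
  X = 246 − 6·97 = -336
Comparing — Policy A: X=-60, Policy B: X=-336. Lowest is -336 (Policy B).

-336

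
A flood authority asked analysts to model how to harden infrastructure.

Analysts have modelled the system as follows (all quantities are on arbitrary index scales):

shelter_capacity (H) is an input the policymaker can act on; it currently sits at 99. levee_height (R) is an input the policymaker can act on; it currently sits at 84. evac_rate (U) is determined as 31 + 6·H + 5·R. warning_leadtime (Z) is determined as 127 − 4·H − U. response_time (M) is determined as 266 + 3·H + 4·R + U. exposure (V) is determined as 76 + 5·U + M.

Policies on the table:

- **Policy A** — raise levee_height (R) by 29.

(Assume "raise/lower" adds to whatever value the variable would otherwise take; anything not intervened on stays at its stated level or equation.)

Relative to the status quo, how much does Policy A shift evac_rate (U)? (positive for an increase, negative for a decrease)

Baseline:
  H = 99
  R = 84
  U = 31 + 6·99 + 5·84 = 1045
Policy A (R + 29):
  H = 99
  R = 84 + 29 = 113
  U = 31 + 6·99 + 5·113 = 1190
Change in U: 1190 − 1045 = 145

145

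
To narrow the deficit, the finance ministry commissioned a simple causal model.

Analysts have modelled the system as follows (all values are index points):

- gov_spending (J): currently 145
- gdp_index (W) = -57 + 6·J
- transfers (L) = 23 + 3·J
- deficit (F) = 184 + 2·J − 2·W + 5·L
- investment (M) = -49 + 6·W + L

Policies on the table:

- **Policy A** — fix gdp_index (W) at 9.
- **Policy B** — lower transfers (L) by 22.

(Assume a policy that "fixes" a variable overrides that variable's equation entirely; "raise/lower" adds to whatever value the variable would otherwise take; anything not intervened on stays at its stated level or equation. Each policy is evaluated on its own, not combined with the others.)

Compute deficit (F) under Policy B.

Policy B (L − 22):
  J = 145
  W = -57 + 6·145 = 813
  L = 23 + 3·145 (−22 from intervention) = 436
  F = 184 + 2·145 − 2·813 + 5·436 = 1028

1028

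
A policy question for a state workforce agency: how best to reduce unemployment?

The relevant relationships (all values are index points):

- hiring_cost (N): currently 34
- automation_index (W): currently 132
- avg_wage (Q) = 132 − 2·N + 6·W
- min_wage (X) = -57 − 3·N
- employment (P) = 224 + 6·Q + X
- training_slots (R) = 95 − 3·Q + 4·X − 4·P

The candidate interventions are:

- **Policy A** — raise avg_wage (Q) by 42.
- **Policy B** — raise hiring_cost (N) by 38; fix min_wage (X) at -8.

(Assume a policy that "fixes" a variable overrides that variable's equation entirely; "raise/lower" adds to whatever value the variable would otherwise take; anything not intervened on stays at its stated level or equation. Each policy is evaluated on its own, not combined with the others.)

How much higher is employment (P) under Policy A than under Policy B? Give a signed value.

Policy A (Q + 42):
  N = 34
  W = 132
  Q = 132 − 2·34 + 6·132 (+42 from intervention) = 898
  X = -57 − 3·34 = -159
  P = 224 + 6·898 + (-159) = 5453
Policy B (N + 38, X := -8):
  N = 34 + 38 = 72
  W = 132
  Q = 132 − 2·72 + 6·132 = 780
  X = -8
  P = 224 + 6·780 + (-8) = 4896
P: 5453 − 4896 = 557

557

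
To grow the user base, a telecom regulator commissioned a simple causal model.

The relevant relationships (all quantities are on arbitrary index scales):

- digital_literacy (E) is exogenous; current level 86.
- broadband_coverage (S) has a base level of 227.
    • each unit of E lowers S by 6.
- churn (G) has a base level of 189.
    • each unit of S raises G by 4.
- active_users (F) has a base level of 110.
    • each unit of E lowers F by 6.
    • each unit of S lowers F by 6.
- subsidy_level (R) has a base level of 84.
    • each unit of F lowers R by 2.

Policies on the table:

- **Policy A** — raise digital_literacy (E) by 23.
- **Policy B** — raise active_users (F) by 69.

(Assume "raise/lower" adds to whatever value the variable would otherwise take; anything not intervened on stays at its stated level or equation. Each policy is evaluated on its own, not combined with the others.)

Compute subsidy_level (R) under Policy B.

-2710

Policy B (F + 69):
  E = 86
  S = 227 − 6·86 = -289
  F = 110 − 6·86 − 6·(-289) (+69 from intervention) = 1397
  R = 84 − 2·1397 = -2710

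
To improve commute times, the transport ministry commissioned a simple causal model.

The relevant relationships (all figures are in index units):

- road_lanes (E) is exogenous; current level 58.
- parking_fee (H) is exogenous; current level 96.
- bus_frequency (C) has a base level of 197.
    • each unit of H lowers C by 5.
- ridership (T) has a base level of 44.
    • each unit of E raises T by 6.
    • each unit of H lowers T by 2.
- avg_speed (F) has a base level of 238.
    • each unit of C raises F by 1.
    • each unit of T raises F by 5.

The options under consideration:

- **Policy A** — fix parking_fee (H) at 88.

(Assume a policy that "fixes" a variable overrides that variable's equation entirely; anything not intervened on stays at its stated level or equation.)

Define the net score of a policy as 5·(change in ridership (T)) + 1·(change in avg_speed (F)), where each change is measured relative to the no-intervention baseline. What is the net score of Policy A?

200

Baseline:
  E = 58
  H = 96
  C = 197 − 5·96 = -283
  T = 44 + 6·58 − 2·96 = 200
  F = 238 + (-283) + 5·200 = 955
Policy A (H := 88):
  E = 58
  H = 88
  C = 197 − 5·88 = -243
  T = 44 + 6·58 − 2·88 = 216
  F = 238 + (-243) + 5·216 = 1075
ΔT = 216 − 200 = 16; ΔF = 1075 − 955 = 120
Score = 5·16 + 1·120 = 200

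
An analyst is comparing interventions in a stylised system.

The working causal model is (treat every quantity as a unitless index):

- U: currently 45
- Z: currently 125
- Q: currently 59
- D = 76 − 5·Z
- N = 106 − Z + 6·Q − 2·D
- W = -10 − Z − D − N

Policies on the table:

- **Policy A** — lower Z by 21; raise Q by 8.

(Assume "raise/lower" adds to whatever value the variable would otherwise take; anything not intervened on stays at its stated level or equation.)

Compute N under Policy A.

1292

Policy A (Z − 21, Q + 8):
  Z = 125 − 21 = 104
  Q = 59 + 8 = 67
  D = 76 − 5·104 = -444
  N = 106 − 104 + 6·67 − 2·(-444) = 1292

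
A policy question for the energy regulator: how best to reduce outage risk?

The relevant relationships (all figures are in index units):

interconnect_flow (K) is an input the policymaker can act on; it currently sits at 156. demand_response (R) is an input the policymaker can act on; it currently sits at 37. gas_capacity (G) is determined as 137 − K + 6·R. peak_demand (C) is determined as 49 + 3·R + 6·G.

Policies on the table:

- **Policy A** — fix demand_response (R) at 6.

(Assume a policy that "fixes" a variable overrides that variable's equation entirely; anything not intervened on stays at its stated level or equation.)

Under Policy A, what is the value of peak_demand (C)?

169

Policy A (R := 6):
  K = 156
  R = 6
  G = 137 − 156 + 6·6 = 17
  C = 49 + 3·6 + 6·17 = 169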